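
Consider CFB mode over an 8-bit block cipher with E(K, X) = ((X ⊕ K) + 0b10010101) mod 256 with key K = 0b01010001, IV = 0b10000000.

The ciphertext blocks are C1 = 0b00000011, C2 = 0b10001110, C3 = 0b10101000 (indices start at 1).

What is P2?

P2 = 0b01101001

CFB decryption: P_i = C_i ⊕ E(K, C_{i−1}), with C_{0} = IV.
P2: E(K, 0b00000011) = 0b11100111; 0b10001110 ⊕ 0b11100111 = 0b01101001.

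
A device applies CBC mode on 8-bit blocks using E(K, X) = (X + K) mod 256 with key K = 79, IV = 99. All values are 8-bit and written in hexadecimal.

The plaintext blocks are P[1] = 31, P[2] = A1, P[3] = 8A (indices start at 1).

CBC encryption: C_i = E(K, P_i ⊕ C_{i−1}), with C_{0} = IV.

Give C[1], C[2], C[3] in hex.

C[1]: P[1] ⊕ 99 = A8; E(K, A8) = 21.
C[2]: P[2] ⊕ 21 = 80; E(K, 80) = F9.
C[3]: P[3] ⊕ F9 = 73; E(K, 73) = EC.

C[1] = 21, C[2] = F9, C[3] = EC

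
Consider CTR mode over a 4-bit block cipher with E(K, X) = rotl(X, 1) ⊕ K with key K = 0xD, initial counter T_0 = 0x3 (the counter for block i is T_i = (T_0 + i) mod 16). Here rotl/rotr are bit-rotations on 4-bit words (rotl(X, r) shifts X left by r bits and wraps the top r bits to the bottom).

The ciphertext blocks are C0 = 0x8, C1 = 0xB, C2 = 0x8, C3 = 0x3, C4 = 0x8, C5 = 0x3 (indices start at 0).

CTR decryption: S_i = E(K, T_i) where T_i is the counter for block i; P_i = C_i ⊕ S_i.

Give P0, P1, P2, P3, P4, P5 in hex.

P0 = 0x3, P1 = 0xE, P2 = 0xF, P3 = 0x2, P4 = 0xB, P5 = 0xF

P0: T = 0x3, S = E(K, T) = 0xB; 0x8 ⊕ 0xB = 0x3.
P1: T = 0x4, S = E(K, T) = 0x5; 0xB ⊕ 0x5 = 0xE.
P2: T = 0x5, S = E(K, T) = 0x7; 0x8 ⊕ 0x7 = 0xF.
P3: T = 0x6, S = E(K, T) = 0x1; 0x3 ⊕ 0x1 = 0x2.
P4: T = 0x7, S = E(K, T) = 0x3; 0x8 ⊕ 0x3 = 0xB.
P5: T = 0x8, S = E(K, T) = 0xC; 0x3 ⊕ 0xC = 0xF.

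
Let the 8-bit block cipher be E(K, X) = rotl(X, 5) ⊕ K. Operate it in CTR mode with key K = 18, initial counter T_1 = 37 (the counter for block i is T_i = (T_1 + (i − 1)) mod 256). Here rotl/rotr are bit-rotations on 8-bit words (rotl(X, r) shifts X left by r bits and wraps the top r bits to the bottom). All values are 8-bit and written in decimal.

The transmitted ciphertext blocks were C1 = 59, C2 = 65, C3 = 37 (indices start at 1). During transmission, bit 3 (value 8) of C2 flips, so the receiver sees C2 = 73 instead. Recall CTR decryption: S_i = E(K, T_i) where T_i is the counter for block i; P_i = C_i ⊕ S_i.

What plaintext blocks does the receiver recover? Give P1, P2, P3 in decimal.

Only C2 changed, to 73. In CTR, a change in C_i flips the same bit in P_i only; the keystream is unaffected. Decrypting the received ciphertext:
P1: T = 37, S = E(K, T) = 182; 59 ⊕ 182 = 141.
P2: T = 38, S = E(K, T) = 214; 73 ⊕ 214 = 159.
P3: T = 39, S = E(K, T) = 246; 37 ⊕ 246 = 211.
Blocks that differ from the original plaintext: P2.

P1 = 141, P2 = 159, P3 = 211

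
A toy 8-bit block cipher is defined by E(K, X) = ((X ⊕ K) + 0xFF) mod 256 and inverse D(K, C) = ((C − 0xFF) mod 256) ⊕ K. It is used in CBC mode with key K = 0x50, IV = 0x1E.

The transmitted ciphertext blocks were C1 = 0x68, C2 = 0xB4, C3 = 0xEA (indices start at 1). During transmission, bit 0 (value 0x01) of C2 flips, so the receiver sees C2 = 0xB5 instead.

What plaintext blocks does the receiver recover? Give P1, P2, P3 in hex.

CBC decryption: P_i = D(K, C_i) ⊕ C_{i−1}, with C_{0} = IV.
Only C2 changed, to 0xB5. In CBC, a change in C_i garbles P_i and flips the same bit in P_{i+1}. Decrypting the received ciphertext:
P1: D(K, 0x68) = 0x39; 0x39 ⊕ 0x1E = 0x27.
P2: D(K, 0xB5) = 0xE6; 0xE6 ⊕ 0x68 = 0x8E.
P3: D(K, 0xEA) = 0xBB; 0xBB ⊕ 0xB5 = 0x0E.
Blocks that differ from the original plaintext: P2, P3.

P1 = 0x27, P2 = 0x8E, P3 = 0x0E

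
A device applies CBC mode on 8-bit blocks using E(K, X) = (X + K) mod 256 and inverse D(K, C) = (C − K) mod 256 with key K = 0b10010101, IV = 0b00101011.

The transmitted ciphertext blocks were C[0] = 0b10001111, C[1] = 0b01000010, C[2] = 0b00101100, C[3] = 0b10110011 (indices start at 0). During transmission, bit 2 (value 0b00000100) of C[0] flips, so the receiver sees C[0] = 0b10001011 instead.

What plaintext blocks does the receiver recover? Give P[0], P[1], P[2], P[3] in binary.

CBC decryption: P_i = D(K, C_i) ⊕ C_{i−1}, with C_{−1} = IV.
Only C[0] changed, to 0b10001011. In CBC, a change in C_i garbles P_i and flips the same bit in P_{i+1}. Decrypting the received ciphertext:
P[0]: D(K, 0b10001011) = 0b11110110; 0b11110110 ⊕ 0b00101011 = 0b11011101.
P[1]: D(K, 0b01000010) = 0b10101101; 0b10101101 ⊕ 0b10001011 = 0b00100110.
P[2]: D(K, 0b00101100) = 0b10010111; 0b10010111 ⊕ 0b01000010 = 0b11010101.
P[3]: D(K, 0b10110011) = 0b00011110; 0b00011110 ⊕ 0b00101100 = 0b00110010.
Blocks that differ from the original plaintext: P[0], P[1].

P[0] = 0b11011101, P[1] = 0b00100110, P[2] = 0b11010101, P[3] = 0b00110010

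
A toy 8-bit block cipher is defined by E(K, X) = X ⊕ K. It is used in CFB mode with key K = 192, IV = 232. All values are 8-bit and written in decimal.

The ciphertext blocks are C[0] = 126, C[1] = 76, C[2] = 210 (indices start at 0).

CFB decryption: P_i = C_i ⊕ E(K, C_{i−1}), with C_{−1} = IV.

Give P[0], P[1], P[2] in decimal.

P[0] = 86, P[1] = 242, P[2] = 94

P[0]: E(K, 232) = 40; 126 ⊕ 40 = 86.
P[1]: E(K, 126) = 190; 76 ⊕ 190 = 242.
P[2]: E(K, 76) = 140; 210 ⊕ 140 = 94.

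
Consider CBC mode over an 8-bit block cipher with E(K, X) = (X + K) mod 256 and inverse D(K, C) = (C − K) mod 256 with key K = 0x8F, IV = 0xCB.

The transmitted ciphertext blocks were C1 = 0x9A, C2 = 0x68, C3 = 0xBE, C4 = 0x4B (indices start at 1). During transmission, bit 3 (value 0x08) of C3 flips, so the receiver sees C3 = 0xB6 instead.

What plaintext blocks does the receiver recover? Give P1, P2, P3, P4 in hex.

P1 = 0xC0, P2 = 0x43, P3 = 0x4F, P4 = 0x0A

CBC decryption: P_i = D(K, C_i) ⊕ C_{i−1}, with C_{0} = IV.
Only C3 changed, to 0xB6. In CBC, a change in C_i garbles P_i and flips the same bit in P_{i+1}. Decrypting the received ciphertext:
P1: D(K, 0x9A) = 0x0B; 0x0B ⊕ 0xCB = 0xC0.
P2: D(K, 0x68) = 0xD9; 0xD9 ⊕ 0x9A = 0x43.
P3: D(K, 0xB6) = 0x27; 0x27 ⊕ 0x68 = 0x4F.
P4: D(K, 0x4B) = 0xBC; 0xBC ⊕ 0xB6 = 0x0A.
Blocks that differ from the original plaintext: P3, P4.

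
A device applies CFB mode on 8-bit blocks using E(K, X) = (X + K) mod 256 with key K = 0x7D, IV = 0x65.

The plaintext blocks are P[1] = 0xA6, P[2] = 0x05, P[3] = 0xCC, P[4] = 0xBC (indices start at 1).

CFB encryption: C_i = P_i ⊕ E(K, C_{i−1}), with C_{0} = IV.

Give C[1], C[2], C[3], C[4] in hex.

C[1] = 0x44, C[2] = 0xC4, C[3] = 0x8D, C[4] = 0xB6

C[1]: E(K, 0x65) = 0xE2; 0xA6 ⊕ 0xE2 = 0x44.
C[2]: E(K, 0x44) = 0xC1; 0x05 ⊕ 0xC1 = 0xC4.
C[3]: E(K, 0xC4) = 0x41; 0xCC ⊕ 0x41 = 0x8D.
C[4]: E(K, 0x8D) = 0x0A; 0xBC ⊕ 0x0A = 0xB6.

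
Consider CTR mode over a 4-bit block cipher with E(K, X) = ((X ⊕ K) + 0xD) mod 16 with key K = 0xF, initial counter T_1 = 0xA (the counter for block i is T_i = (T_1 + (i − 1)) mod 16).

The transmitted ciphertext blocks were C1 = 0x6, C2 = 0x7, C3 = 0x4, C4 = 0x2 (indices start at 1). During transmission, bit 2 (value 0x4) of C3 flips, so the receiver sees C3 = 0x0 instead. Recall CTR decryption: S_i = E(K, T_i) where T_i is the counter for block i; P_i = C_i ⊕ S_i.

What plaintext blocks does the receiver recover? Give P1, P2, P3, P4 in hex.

P1 = 0x4, P2 = 0x6, P3 = 0x0, P4 = 0xD

Only C3 changed, to 0x0. In CTR, a change in C_i flips the same bit in P_i only; the keystream is unaffected. Decrypting the received ciphertext:
P1: T = 0xA, S = E(K, T) = 0x2; 0x6 ⊕ 0x2 = 0x4.
P2: T = 0xB, S = E(K, T) = 0x1; 0x7 ⊕ 0x1 = 0x6.
P3: T = 0xC, S = E(K, T) = 0x0; 0x0 ⊕ 0x0 = 0x0.
P4: T = 0xD, S = E(K, T) = 0xF; 0x2 ⊕ 0xF = 0xD.
Blocks that differ from the original plaintext: P3.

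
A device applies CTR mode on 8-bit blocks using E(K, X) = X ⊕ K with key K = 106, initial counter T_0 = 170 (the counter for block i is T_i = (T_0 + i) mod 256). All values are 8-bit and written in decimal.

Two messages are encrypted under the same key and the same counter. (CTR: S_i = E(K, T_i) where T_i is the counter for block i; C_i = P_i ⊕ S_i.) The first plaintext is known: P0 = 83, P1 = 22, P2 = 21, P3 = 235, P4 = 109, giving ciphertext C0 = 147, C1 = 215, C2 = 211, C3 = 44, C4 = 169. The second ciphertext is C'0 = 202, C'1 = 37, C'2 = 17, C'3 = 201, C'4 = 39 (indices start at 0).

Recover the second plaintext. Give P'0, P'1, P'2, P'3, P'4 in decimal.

P'0 = 10, P'1 = 228, P'2 = 215, P'3 = 14, P'4 = 227

In CTR with a reused counter, both messages share the same keystream S_i, so C_i ⊕ C'_i = P_i ⊕ P'_i and thus P'_i = P_i ⊕ C_i ⊕ C'_i.
P'0: 83 ⊕ 147 ⊕ 202 = 10.
P'1: 22 ⊕ 215 ⊕ 37 = 228.
P'2: 21 ⊕ 211 ⊕ 17 = 215.
P'3: 235 ⊕ 44 ⊕ 201 = 14.
P'4: 109 ⊕ 169 ⊕ 39 = 227.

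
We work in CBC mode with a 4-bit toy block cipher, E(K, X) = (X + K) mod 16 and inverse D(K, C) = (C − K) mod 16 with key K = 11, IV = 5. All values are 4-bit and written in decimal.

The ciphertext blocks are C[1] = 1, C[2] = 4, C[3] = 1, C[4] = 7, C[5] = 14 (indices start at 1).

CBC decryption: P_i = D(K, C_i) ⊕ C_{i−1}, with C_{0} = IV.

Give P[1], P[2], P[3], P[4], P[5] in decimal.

P[1] = 3, P[2] = 8, P[3] = 2, P[4] = 13, P[5] = 4

P[1]: D(K, 1) = 6; 6 ⊕ 5 = 3.
P[2]: D(K, 4) = 9; 9 ⊕ 1 = 8.
P[3]: D(K, 1) = 6; 6 ⊕ 4 = 2.
P[4]: D(K, 7) = 12; 12 ⊕ 1 = 13.
P[5]: D(K, 14) = 3; 3 ⊕ 7 = 4.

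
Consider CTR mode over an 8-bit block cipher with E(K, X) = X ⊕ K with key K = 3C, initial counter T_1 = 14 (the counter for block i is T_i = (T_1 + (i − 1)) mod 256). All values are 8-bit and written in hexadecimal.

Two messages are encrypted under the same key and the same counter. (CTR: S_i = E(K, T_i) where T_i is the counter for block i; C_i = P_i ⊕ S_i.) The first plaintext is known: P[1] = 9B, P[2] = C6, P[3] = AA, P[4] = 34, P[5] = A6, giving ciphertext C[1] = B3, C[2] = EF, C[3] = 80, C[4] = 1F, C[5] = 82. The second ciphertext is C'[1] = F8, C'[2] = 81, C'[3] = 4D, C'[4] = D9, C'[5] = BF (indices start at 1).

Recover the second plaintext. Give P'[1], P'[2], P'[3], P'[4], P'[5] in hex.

P'[1] = D0, P'[2] = A8, P'[3] = 67, P'[4] = F2, P'[5] = 9B

In CTR with a reused counter, both messages share the same keystream S_i, so C_i ⊕ C'_i = P_i ⊕ P'_i and thus P'_i = P_i ⊕ C_i ⊕ C'_i.
P'[1]: 9B ⊕ B3 ⊕ F8 = D0.
P'[2]: C6 ⊕ EF ⊕ 81 = A8.
P'[3]: AA ⊕ 80 ⊕ 4D = 67.
P'[4]: 34 ⊕ 1F ⊕ D9 = F2.
P'[5]: A6 ⊕ 82 ⊕ BF = 9B.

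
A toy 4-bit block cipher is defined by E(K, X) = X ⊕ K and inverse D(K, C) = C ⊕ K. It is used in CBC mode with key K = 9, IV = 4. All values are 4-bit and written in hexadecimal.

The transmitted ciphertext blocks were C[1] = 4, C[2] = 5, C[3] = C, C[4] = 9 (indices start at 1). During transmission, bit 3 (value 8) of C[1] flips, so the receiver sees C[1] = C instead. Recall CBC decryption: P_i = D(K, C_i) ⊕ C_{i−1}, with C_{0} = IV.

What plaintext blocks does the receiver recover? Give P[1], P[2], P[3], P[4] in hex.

Only C[1] changed, to C. In CBC, a change in C_i garbles P_i and flips the same bit in P_{i+1}. Decrypting the received ciphertext:
P[1]: D(K, C) = 5; 5 ⊕ 4 = 1.
P[2]: D(K, 5) = C; C ⊕ C = 0.
P[3]: D(K, C) = 5; 5 ⊕ 5 = 0.
P[4]: D(K, 9) = 0; 0 ⊕ C = C.
Blocks that differ from the original plaintext: P[1], P[2].

P[1] = 1, P[2] = 0, P[3] = 0, P[4] = C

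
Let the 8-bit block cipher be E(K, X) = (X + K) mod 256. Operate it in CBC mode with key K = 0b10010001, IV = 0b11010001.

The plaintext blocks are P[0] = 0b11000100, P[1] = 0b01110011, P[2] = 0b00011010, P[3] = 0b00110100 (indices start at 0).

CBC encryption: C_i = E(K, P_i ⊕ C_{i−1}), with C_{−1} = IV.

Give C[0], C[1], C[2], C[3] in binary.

C[0] = 0b10100110, C[1] = 0b01100110, C[2] = 0b00001101, C[3] = 0b11001010

C[0]: P[0] ⊕ 0b11010001 = 0b00010101; E(K, 0b00010101) = 0b10100110.
C[1]: P[1] ⊕ 0b10100110 = 0b11010101; E(K, 0b11010101) = 0b01100110.
C[2]: P[2] ⊕ 0b01100110 = 0b01111100; E(K, 0b01111100) = 0b00001101.
C[3]: P[3] ⊕ 0b00001101 = 0b00111001; E(K, 0b00111001) = 0b11001010.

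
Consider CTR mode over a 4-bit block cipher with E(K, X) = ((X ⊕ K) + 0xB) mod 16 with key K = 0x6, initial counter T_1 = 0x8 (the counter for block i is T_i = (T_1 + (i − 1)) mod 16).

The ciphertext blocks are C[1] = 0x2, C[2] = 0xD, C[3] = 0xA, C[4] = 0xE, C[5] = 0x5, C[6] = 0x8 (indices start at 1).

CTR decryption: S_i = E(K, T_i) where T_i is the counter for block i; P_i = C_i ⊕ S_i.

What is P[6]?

P[6]: T = 0xD, S = E(K, T) = 0x6; 0x8 ⊕ 0x6 = 0xE.

P[6] = 0xE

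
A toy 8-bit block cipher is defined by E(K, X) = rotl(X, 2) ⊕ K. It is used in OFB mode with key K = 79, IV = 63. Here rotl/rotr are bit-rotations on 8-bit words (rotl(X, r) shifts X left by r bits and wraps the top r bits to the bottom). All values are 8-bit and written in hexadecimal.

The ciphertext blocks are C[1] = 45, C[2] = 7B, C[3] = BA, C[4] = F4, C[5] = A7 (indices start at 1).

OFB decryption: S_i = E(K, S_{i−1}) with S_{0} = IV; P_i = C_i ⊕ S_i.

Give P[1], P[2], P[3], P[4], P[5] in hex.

P[1] = B1, P[2] = D1, P[3] = 69, P[4] = C2, P[5] = 06

P[1]: S = E(K, 63) = F4; 45 ⊕ F4 = B1.
P[2]: S = E(K, F4) = AA; 7B ⊕ AA = D1.
P[3]: S = E(K, AA) = D3; BA ⊕ D3 = 69.
P[4]: S = E(K, D3) = 36; F4 ⊕ 36 = C2.
P[5]: S = E(K, 36) = A1; A7 ⊕ A1 = 06.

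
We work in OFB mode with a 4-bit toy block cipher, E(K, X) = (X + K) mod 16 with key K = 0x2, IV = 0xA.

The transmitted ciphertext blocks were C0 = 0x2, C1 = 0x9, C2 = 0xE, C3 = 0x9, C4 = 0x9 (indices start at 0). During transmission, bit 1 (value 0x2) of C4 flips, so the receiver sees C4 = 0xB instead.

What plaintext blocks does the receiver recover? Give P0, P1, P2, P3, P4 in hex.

OFB decryption: S_i = E(K, S_{i−1}) with S_{−1} = IV; P_i = C_i ⊕ S_i.
Only C4 changed, to 0xB. In OFB, a change in C_i flips the same bit in P_i only; the keystream is unaffected. Decrypting the received ciphertext:
P0: S = E(K, 0xA) = 0xC; 0x2 ⊕ 0xC = 0xE.
P1: S = E(K, 0xC) = 0xE; 0x9 ⊕ 0xE = 0x7.
P2: S = E(K, 0xE) = 0x0; 0xE ⊕ 0x0 = 0xE.
P3: S = E(K, 0x0) = 0x2; 0x9 ⊕ 0x2 = 0xB.
P4: S = E(K, 0x2) = 0x4; 0xB ⊕ 0x4 = 0xF.
Blocks that differ from the original plaintext: P4.

P0 = 0xE, P1 = 0x7, P2 = 0xE, P3 = 0xB, P4 = 0xF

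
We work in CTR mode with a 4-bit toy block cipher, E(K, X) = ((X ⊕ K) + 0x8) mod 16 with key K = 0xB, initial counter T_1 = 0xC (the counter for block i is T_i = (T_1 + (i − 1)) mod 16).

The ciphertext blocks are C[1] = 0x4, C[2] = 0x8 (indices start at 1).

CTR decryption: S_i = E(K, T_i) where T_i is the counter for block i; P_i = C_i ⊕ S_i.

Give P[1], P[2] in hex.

P[1]: T = 0xC, S = E(K, T) = 0xF; 0x4 ⊕ 0xF = 0xB.
P[2]: T = 0xD, S = E(K, T) = 0xE; 0x8 ⊕ 0xE = 0x6.

P[1] = 0xB, P[2] = 0x6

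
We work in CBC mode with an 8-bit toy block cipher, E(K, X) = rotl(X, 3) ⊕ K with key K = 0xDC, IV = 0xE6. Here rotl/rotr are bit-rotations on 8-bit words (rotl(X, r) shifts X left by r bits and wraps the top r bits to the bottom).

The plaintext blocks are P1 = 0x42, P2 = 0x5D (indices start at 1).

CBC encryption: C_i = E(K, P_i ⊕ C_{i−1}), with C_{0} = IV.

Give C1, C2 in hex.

C1 = 0xF9, C2 = 0xF9

C1: P1 ⊕ 0xE6 = 0xA4; E(K, 0xA4) = 0xF9.
C2: P2 ⊕ 0xF9 = 0xA4; E(K, 0xA4) = 0xF9.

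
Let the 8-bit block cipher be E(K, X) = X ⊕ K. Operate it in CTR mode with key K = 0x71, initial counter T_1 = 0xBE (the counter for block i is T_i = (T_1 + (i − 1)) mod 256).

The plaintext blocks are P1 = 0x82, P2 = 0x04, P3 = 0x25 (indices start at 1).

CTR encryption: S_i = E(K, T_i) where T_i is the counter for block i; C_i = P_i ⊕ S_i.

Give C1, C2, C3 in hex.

C1: T = 0xBE, S = E(K, T) = 0xCF; 0x82 ⊕ 0xCF = 0x4D.
C2: T = 0xBF, S = E(K, T) = 0xCE; 0x04 ⊕ 0xCE = 0xCA.
C3: T = 0xC0, S = E(K, T) = 0xB1; 0x25 ⊕ 0xB1 = 0x94.

C1 = 0x4D, C2 = 0xCA, C3 = 0x94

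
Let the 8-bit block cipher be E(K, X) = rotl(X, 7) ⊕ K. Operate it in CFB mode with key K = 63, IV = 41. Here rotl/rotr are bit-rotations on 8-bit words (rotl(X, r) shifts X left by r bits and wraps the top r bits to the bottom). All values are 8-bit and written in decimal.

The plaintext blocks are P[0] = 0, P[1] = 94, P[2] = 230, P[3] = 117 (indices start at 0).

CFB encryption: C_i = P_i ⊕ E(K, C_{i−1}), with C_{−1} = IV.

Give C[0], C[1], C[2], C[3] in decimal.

C[0]: E(K, 41) = 171; 0 ⊕ 171 = 171.
C[1]: E(K, 171) = 234; 94 ⊕ 234 = 180.
C[2]: E(K, 180) = 101; 230 ⊕ 101 = 131.
C[3]: E(K, 131) = 254; 117 ⊕ 254 = 139.

C[0] = 171, C[1] = 180, C[2] = 131, C[3] = 139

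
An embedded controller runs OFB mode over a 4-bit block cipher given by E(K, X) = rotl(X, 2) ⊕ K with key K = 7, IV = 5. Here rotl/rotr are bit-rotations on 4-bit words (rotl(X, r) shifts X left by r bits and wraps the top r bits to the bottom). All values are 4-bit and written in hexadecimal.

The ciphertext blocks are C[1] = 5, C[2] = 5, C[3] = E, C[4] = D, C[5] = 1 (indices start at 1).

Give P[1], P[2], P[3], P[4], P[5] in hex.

P[1] = 7, P[2] = A, P[3] = 6, P[4] = 8, P[5] = 3

OFB decryption: S_i = E(K, S_{i−1}) with S_{0} = IV; P_i = C_i ⊕ S_i.
P[1]: S = E(K, 5) = 2; 5 ⊕ 2 = 7.
P[2]: S = E(K, 2) = F; 5 ⊕ F = A.
P[3]: S = E(K, F) = 8; E ⊕ 8 = 6.
P[4]: S = E(K, 8) = 5; D ⊕ 5 = 8.
P[5]: S = E(K, 5) = 2; 1 ⊕ 2 = 3.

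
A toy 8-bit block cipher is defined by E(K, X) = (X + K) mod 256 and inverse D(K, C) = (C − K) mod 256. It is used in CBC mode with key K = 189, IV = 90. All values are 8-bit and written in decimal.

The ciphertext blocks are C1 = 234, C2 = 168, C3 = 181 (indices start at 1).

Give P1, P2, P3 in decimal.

CBC decryption: P_i = D(K, C_i) ⊕ C_{i−1}, with C_{0} = IV.
P1: D(K, 234) = 45; 45 ⊕ 90 = 119.
P2: D(K, 168) = 235; 235 ⊕ 234 = 1.
P3: D(K, 181) = 248; 248 ⊕ 168 = 80.

P1 = 119, P2 = 1, P3 = 80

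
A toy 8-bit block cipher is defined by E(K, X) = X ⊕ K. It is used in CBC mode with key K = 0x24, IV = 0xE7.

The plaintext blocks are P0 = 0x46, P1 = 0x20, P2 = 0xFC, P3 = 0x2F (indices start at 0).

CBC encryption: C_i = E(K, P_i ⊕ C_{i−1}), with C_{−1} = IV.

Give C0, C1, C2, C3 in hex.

C0 = 0x85, C1 = 0x81, C2 = 0x59, C3 = 0x52

C0: P0 ⊕ 0xE7 = 0xA1; E(K, 0xA1) = 0x85.
C1: P1 ⊕ 0x85 = 0xA5; E(K, 0xA5) = 0x81.
C2: P2 ⊕ 0x81 = 0x7D; E(K, 0x7D) = 0x59.
C3: P3 ⊕ 0x59 = 0x76; E(K, 0x76) = 0x52.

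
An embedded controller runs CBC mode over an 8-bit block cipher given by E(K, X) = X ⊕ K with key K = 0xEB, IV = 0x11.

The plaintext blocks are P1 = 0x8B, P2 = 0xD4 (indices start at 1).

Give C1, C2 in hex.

C1 = 0x71, C2 = 0x4E

CBC encryption: C_i = E(K, P_i ⊕ C_{i−1}), with C_{0} = IV.
C1: P1 ⊕ 0x11 = 0x9A; E(K, 0x9A) = 0x71.
C2: P2 ⊕ 0x71 = 0xA5; E(K, 0xA5) = 0x4E.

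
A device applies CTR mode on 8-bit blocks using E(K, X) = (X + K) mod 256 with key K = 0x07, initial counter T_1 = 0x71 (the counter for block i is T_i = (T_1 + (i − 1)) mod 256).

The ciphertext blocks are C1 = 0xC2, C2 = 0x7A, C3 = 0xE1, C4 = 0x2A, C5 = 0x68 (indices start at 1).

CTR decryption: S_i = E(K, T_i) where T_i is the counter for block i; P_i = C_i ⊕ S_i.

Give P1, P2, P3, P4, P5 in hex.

P1: T = 0x71, S = E(K, T) = 0x78; 0xC2 ⊕ 0x78 = 0xBA.
P2: T = 0x72, S = E(K, T) = 0x79; 0x7A ⊕ 0x79 = 0x03.
P3: T = 0x73, S = E(K, T) = 0x7A; 0xE1 ⊕ 0x7A = 0x9B.
P4: T = 0x74, S = E(K, T) = 0x7B; 0x2A ⊕ 0x7B = 0x51.
P5: T = 0x75, S = E(K, T) = 0x7C; 0x68 ⊕ 0x7C = 0x14.

P1 = 0xBA, P2 = 0x03, P3 = 0x9B, P4 = 0x51, P5 = 0x14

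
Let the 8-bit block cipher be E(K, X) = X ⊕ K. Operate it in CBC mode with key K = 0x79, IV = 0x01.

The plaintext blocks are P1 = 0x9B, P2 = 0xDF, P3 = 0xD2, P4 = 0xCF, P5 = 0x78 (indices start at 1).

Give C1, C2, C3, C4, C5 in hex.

CBC encryption: C_i = E(K, P_i ⊕ C_{i−1}), with C_{0} = IV.
C1: P1 ⊕ 0x01 = 0x9A; E(K, 0x9A) = 0xE3.
C2: P2 ⊕ 0xE3 = 0x3C; E(K, 0x3C) = 0x45.
C3: P3 ⊕ 0x45 = 0x97; E(K, 0x97) = 0xEE.
C4: P4 ⊕ 0xEE = 0x21; E(K, 0x21) = 0x58.
C5: P5 ⊕ 0x58 = 0x20; E(K, 0x20) = 0x59.

C1 = 0xE3, C2 = 0x45, C3 = 0xEE, C4 = 0x58, C5 = 0x59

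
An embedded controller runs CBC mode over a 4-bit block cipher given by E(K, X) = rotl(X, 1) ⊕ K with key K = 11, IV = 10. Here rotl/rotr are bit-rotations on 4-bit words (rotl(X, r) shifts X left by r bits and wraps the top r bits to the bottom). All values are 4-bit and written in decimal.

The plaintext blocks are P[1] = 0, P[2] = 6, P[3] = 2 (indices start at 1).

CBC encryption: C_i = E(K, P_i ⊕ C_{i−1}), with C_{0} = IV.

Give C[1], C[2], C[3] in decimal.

C[1] = 14, C[2] = 10, C[3] = 10

C[1]: P[1] ⊕ 10 = 10; E(K, 10) = 14.
C[2]: P[2] ⊕ 14 = 8; E(K, 8) = 10.
C[3]: P[3] ⊕ 10 = 8; E(K, 8) = 10.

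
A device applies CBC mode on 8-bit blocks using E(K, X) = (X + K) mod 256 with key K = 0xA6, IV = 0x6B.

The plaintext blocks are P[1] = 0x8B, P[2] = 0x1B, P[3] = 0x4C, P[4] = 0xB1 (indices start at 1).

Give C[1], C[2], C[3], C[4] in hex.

C[1] = 0x86, C[2] = 0x43, C[3] = 0xB5, C[4] = 0xAA

CBC encryption: C_i = E(K, P_i ⊕ C_{i−1}), with C_{0} = IV.
C[1]: P[1] ⊕ 0x6B = 0xE0; E(K, 0xE0) = 0x86.
C[2]: P[2] ⊕ 0x86 = 0x9D; E(K, 0x9D) = 0x43.
C[3]: P[3] ⊕ 0x43 = 0x0F; E(K, 0x0F) = 0xB5.
C[4]: P[4] ⊕ 0xB5 = 0x04; E(K, 0x04) = 0xAA.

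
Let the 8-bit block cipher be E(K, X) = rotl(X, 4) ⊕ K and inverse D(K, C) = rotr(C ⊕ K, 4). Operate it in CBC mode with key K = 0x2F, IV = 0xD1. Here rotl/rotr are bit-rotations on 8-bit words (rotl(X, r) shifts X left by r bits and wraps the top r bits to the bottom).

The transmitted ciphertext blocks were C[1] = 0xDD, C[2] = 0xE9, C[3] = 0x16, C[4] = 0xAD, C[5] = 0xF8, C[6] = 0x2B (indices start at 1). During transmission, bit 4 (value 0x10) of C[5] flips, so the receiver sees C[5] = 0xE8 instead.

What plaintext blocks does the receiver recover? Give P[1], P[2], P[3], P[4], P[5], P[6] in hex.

CBC decryption: P_i = D(K, C_i) ⊕ C_{i−1}, with C_{0} = IV.
Only C[5] changed, to 0xE8. In CBC, a change in C_i garbles P_i and flips the same bit in P_{i+1}. Decrypting the received ciphertext:
P[1]: D(K, 0xDD) = 0x2F; 0x2F ⊕ 0xD1 = 0xFE.
P[2]: D(K, 0xE9) = 0x6C; 0x6C ⊕ 0xDD = 0xB1.
P[3]: D(K, 0x16) = 0x93; 0x93 ⊕ 0xE9 = 0x7A.
P[4]: D(K, 0xAD) = 0x28; 0x28 ⊕ 0x16 = 0x3E.
P[5]: D(K, 0xE8) = 0x7C; 0x7C ⊕ 0xAD = 0xD1.
P[6]: D(K, 0x2B) = 0x40; 0x40 ⊕ 0xE8 = 0xA8.
Blocks that differ from the original plaintext: P[5], P[6].

P[1] = 0xFE, P[2] = 0xB1, P[3] = 0x7A, P[4] = 0x3E, P[5] = 0xD1, P[6] = 0xA8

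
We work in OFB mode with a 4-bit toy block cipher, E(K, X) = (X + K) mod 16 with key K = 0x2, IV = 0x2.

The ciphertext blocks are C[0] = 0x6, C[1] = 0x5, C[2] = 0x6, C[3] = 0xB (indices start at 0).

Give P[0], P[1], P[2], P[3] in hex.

P[0] = 0x2, P[1] = 0x3, P[2] = 0xE, P[3] = 0x1

OFB decryption: S_i = E(K, S_{i−1}) with S_{−1} = IV; P_i = C_i ⊕ S_i.
P[0]: S = E(K, 0x2) = 0x4; 0x6 ⊕ 0x4 = 0x2.
P[1]: S = E(K, 0x4) = 0x6; 0x5 ⊕ 0x6 = 0x3.
P[2]: S = E(K, 0x6) = 0x8; 0x6 ⊕ 0x8 = 0xE.
P[3]: S = E(K, 0x8) = 0xA; 0xB ⊕ 0xA = 0x1.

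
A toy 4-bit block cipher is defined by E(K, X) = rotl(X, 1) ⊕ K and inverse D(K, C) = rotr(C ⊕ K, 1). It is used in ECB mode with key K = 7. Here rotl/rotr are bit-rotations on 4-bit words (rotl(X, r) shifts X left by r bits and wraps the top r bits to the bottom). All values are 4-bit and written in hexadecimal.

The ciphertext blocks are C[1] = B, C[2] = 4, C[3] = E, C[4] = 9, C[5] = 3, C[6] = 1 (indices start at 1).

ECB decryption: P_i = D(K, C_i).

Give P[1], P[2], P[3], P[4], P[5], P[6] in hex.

P[1]: D(K, B) = 6.
P[2]: D(K, 4) = 9.
P[3]: D(K, E) = C.
P[4]: D(K, 9) = 7.
P[5]: D(K, 3) = 2.
P[6]: D(K, 1) = 3.

P[1] = 6, P[2] = 9, P[3] = C, P[4] = 7, P[5] = 2, P[6] = 3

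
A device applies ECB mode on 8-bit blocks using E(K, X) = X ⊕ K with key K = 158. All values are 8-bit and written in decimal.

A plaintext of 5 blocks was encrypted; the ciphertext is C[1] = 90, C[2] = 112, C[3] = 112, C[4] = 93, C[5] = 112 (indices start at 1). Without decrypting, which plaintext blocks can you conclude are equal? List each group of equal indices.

ECB encrypts each block independently with the same key, so equal ciphertext blocks imply equal plaintext blocks.
C[2] = C[3] = C[5] = 112, so P[2] = P[3] = P[5].

P[2] = P[3] = P[5]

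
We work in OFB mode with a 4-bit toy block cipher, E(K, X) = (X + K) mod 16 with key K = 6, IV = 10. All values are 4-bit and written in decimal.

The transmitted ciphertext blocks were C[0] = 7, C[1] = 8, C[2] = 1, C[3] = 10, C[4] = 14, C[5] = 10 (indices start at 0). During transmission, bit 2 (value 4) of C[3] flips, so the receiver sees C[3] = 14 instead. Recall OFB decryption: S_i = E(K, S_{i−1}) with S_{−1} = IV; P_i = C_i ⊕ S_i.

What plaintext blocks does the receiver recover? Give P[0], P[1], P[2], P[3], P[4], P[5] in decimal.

Only C[3] changed, to 14. In OFB, a change in C_i flips the same bit in P_i only; the keystream is unaffected. Decrypting the received ciphertext:
P[0]: S = E(K, 10) = 0; 7 ⊕ 0 = 7.
P[1]: S = E(K, 0) = 6; 8 ⊕ 6 = 14.
P[2]: S = E(K, 6) = 12; 1 ⊕ 12 = 13.
P[3]: S = E(K, 12) = 2; 14 ⊕ 2 = 12.
P[4]: S = E(K, 2) = 8; 14 ⊕ 8 = 6.
P[5]: S = E(K, 8) = 14; 10 ⊕ 14 = 4.
Blocks that differ from the original plaintext: P[3].

P[0] = 7, P[1] = 14, P[2] = 13, P[3] = 12, P[4] = 6, P[5] = 4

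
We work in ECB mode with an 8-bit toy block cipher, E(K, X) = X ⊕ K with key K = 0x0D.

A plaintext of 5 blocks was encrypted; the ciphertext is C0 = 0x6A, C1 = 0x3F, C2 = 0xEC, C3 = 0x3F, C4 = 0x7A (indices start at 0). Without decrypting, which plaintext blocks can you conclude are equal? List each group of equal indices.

P1 = P3

ECB encrypts each block independently with the same key, so equal ciphertext blocks imply equal plaintext blocks.
C1 = C3 = 0x3F, so P1 = P3.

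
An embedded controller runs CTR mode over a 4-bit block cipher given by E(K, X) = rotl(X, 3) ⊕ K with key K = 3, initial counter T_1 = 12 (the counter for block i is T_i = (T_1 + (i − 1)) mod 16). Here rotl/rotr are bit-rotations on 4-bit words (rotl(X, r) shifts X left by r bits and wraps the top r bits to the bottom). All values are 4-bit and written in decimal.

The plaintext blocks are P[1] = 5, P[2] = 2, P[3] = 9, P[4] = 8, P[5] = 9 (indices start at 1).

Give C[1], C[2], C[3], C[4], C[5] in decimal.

CTR encryption: S_i = E(K, T_i) where T_i is the counter for block i; C_i = P_i ⊕ S_i.
C[1]: T = 12, S = E(K, T) = 5; 5 ⊕ 5 = 0.
C[2]: T = 13, S = E(K, T) = 13; 2 ⊕ 13 = 15.
C[3]: T = 14, S = E(K, T) = 4; 9 ⊕ 4 = 13.
C[4]: T = 15, S = E(K, T) = 12; 8 ⊕ 12 = 4.
C[5]: T = 0, S = E(K, T) = 3; 9 ⊕ 3 = 10.

C[1] = 0, C[2] = 15, C[3] = 13, C[4] = 4, C[5] = 10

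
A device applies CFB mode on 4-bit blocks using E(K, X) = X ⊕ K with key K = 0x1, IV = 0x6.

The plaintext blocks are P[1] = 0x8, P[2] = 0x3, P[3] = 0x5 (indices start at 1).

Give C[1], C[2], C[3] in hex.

C[1] = 0xF, C[2] = 0xD, C[3] = 0x9

CFB encryption: C_i = P_i ⊕ E(K, C_{i−1}), with C_{0} = IV.
C[1]: E(K, 0x6) = 0x7; 0x8 ⊕ 0x7 = 0xF.
C[2]: E(K, 0xF) = 0xE; 0x3 ⊕ 0xE = 0xD.
C[3]: E(K, 0xD) = 0xC; 0x5 ⊕ 0xC = 0x9.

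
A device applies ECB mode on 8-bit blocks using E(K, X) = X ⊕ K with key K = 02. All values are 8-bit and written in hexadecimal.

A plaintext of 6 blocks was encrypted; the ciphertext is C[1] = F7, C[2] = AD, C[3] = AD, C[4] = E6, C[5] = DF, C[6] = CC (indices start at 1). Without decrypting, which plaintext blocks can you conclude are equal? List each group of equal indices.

P[2] = P[3]

ECB encrypts each block independently with the same key, so equal ciphertext blocks imply equal plaintext blocks.
C[2] = C[3] = AD, so P[2] = P[3].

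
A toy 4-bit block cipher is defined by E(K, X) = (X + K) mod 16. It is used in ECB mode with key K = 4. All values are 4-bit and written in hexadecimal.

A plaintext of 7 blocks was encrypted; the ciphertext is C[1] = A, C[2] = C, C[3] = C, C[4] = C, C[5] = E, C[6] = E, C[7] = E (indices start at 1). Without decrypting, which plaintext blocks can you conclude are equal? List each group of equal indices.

ECB encrypts each block independently with the same key, so equal ciphertext blocks imply equal plaintext blocks.
C[2] = C[3] = C[4] = C, so P[2] = P[3] = P[4].
C[5] = C[6] = C[7] = E, so P[5] = P[6] = P[7].

P[2] = P[3] = P[4]; P[5] = P[6] = P[7]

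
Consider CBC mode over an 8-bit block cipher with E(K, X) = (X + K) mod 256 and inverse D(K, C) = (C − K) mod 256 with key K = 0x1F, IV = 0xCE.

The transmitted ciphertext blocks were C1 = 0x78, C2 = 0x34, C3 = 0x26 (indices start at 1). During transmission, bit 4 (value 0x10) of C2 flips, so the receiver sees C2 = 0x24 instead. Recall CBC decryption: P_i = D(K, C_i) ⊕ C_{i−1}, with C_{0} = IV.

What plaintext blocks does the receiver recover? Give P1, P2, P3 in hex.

Only C2 changed, to 0x24. In CBC, a change in C_i garbles P_i and flips the same bit in P_{i+1}. Decrypting the received ciphertext:
P1: D(K, 0x78) = 0x59; 0x59 ⊕ 0xCE = 0x97.
P2: D(K, 0x24) = 0x05; 0x05 ⊕ 0x78 = 0x7D.
P3: D(K, 0x26) = 0x07; 0x07 ⊕ 0x24 = 0x23.
Blocks that differ from the original plaintext: P2, P3.

P1 = 0x97, P2 = 0x7D, P3 = 0x23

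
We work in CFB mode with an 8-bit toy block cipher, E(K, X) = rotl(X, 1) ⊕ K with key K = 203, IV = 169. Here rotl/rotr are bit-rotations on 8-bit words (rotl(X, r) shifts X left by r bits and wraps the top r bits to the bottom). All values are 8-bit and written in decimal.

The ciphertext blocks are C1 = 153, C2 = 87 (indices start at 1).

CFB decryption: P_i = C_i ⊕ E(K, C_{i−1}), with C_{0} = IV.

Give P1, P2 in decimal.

P1: E(K, 169) = 152; 153 ⊕ 152 = 1.
P2: E(K, 153) = 248; 87 ⊕ 248 = 175.

P1 = 1, P2 = 175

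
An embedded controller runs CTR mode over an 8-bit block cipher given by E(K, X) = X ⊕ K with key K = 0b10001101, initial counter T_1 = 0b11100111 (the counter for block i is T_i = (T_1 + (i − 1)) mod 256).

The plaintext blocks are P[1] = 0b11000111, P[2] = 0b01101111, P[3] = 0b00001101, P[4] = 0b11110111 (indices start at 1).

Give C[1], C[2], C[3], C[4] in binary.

C[1] = 0b10101101, C[2] = 0b00001010, C[3] = 0b01101001, C[4] = 0b10010000

CTR encryption: S_i = E(K, T_i) where T_i is the counter for block i; C_i = P_i ⊕ S_i.
C[1]: T = 0b11100111, S = E(K, T) = 0b01101010; 0b11000111 ⊕ 0b01101010 = 0b10101101.
C[2]: T = 0b11101000, S = E(K, T) = 0b01100101; 0b01101111 ⊕ 0b01100101 = 0b00001010.
C[3]: T = 0b11101001, S = E(K, T) = 0b01100100; 0b00001101 ⊕ 0b01100100 = 0b01101001.
C[4]: T = 0b11101010, S = E(K, T) = 0b01100111; 0b11110111 ⊕ 0b01100111 = 0b10010000.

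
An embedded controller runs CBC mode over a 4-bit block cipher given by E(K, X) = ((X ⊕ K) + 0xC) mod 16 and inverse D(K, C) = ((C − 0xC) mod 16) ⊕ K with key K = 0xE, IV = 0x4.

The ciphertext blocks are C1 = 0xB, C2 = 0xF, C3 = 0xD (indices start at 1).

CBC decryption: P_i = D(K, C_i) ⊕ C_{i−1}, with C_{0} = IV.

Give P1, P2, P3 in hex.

P1 = 0x5, P2 = 0x6, P3 = 0x0

P1: D(K, 0xB) = 0x1; 0x1 ⊕ 0x4 = 0x5.
P2: D(K, 0xF) = 0xD; 0xD ⊕ 0xB = 0x6.
P3: D(K, 0xD) = 0xF; 0xF ⊕ 0xF = 0x0.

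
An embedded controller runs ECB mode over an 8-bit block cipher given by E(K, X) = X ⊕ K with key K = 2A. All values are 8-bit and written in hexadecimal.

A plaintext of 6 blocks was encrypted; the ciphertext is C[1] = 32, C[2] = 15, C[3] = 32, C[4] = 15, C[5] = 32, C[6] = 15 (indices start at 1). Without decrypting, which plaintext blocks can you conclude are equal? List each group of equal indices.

P[1] = P[3] = P[5]; P[2] = P[4] = P[6]

ECB encrypts each block independently with the same key, so equal ciphertext blocks imply equal plaintext blocks.
C[1] = C[3] = C[5] = 32, so P[1] = P[3] = P[5].
C[2] = C[4] = C[6] = 15, so P[2] = P[4] = P[6].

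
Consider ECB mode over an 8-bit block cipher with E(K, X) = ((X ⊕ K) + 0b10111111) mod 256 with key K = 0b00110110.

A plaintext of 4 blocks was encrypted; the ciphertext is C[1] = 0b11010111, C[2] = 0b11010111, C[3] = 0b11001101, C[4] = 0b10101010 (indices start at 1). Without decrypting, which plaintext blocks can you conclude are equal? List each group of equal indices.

ECB encrypts each block independently with the same key, so equal ciphertext blocks imply equal plaintext blocks.
C[1] = C[2] = 0b11010111, so P[1] = P[2].

P[1] = P[2]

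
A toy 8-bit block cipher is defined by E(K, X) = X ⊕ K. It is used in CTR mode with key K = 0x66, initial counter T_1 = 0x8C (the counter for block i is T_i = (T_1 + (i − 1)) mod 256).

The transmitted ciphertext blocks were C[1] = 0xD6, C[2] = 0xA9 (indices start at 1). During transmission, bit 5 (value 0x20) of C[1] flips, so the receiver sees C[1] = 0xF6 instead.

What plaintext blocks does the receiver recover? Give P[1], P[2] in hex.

P[1] = 0x1C, P[2] = 0x42

CTR decryption: S_i = E(K, T_i) where T_i is the counter for block i; P_i = C_i ⊕ S_i.
Only C[1] changed, to 0xF6. In CTR, a change in C_i flips the same bit in P_i only; the keystream is unaffected. Decrypting the received ciphertext:
P[1]: T = 0x8C, S = E(K, T) = 0xEA; 0xF6 ⊕ 0xEA = 0x1C.
P[2]: T = 0x8D, S = E(K, T) = 0xEB; 0xA9 ⊕ 0xEB = 0x42.
Blocks that differ from the original plaintext: P[1].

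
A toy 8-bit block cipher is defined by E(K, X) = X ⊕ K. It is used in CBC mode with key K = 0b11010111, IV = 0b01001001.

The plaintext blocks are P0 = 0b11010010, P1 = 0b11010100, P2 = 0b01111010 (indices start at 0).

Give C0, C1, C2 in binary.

C0 = 0b01001100, C1 = 0b01001111, C2 = 0b11100010

CBC encryption: C_i = E(K, P_i ⊕ C_{i−1}), with C_{−1} = IV.
C0: P0 ⊕ 0b01001001 = 0b10011011; E(K, 0b10011011) = 0b01001100.
C1: P1 ⊕ 0b01001100 = 0b10011000; E(K, 0b10011000) = 0b01001111.
C2: P2 ⊕ 0b01001111 = 0b00110101; E(K, 0b00110101) = 0b11100010.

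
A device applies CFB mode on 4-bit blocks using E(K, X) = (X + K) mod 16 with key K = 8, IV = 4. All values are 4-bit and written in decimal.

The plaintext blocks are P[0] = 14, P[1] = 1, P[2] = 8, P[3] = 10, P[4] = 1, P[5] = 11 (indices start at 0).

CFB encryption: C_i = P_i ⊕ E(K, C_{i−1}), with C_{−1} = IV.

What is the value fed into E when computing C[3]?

C[0]: E(K, 4) = 12; 14 ⊕ 12 = 2.
C[1]: E(K, 2) = 10; 1 ⊕ 10 = 11.
C[2]: E(K, 11) = 3; 8 ⊕ 3 = 11.
C[3]: E(K, 11) = 3; 10 ⊕ 3 = 9.
So the input to E for block [3] is 11.

11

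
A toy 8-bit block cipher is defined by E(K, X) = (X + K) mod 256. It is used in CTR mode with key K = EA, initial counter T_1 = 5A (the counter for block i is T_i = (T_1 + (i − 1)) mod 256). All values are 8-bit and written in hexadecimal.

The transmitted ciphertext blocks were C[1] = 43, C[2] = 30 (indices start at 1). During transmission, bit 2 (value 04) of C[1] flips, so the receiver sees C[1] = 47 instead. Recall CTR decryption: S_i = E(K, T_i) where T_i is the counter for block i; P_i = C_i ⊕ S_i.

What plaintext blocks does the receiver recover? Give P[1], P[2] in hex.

Only C[1] changed, to 47. In CTR, a change in C_i flips the same bit in P_i only; the keystream is unaffected. Decrypting the received ciphertext:
P[1]: T = 5A, S = E(K, T) = 44; 47 ⊕ 44 = 03.
P[2]: T = 5B, S = E(K, T) = 45; 30 ⊕ 45 = 75.
Blocks that differ from the original plaintext: P[1].

P[1] = 03, P[2] = 75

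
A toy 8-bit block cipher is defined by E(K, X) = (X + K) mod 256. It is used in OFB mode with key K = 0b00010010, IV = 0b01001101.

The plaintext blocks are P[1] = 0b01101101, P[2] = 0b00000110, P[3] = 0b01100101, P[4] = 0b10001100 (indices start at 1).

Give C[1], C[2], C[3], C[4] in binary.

OFB encryption: S_i = E(K, S_{i−1}) with S_{0} = IV; C_i = P_i ⊕ S_i.
C[1]: S = E(K, 0b01001101) = 0b01011111; 0b01101101 ⊕ 0b01011111 = 0b00110010.
C[2]: S = E(K, 0b01011111) = 0b01110001; 0b00000110 ⊕ 0b01110001 = 0b01110111.
C[3]: S = E(K, 0b01110001) = 0b10000011; 0b01100101 ⊕ 0b10000011 = 0b11100110.
C[4]: S = E(K, 0b10000011) = 0b10010101; 0b10001100 ⊕ 0b10010101 = 0b00011001.

C[1] = 0b00110010, C[2] = 0b01110111, C[3] = 0b11100110, C[4] = 0b00011001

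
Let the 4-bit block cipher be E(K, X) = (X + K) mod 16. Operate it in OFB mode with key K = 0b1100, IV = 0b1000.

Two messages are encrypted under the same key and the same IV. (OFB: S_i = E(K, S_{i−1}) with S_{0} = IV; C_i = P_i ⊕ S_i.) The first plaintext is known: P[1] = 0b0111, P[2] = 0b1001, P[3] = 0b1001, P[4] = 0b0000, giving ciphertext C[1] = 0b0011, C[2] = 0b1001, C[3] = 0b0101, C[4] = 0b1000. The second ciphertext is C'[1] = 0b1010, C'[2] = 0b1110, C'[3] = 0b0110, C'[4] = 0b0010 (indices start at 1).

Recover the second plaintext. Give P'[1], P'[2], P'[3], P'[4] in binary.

In OFB with a reused IV, both messages share the same keystream S_i, so C_i ⊕ C'_i = P_i ⊕ P'_i and thus P'_i = P_i ⊕ C_i ⊕ C'_i.
P'[1]: 0b0111 ⊕ 0b0011 ⊕ 0b1010 = 0b1110.
P'[2]: 0b1001 ⊕ 0b1001 ⊕ 0b1110 = 0b1110.
P'[3]: 0b1001 ⊕ 0b0101 ⊕ 0b0110 = 0b1010.
P'[4]: 0b0000 ⊕ 0b1000 ⊕ 0b0010 = 0b1010.

P'[1] = 0b1110, P'[2] = 0b1110, P'[3] = 0b1010, P'[4] = 0b1010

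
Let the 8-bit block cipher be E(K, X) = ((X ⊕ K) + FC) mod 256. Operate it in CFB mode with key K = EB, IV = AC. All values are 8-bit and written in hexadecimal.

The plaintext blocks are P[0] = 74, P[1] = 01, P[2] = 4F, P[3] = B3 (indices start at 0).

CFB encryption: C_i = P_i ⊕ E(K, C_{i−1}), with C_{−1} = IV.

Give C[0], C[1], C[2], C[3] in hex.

C[0]: E(K, AC) = 43; 74 ⊕ 43 = 37.
C[1]: E(K, 37) = D8; 01 ⊕ D8 = D9.
C[2]: E(K, D9) = 2E; 4F ⊕ 2E = 61.
C[3]: E(K, 61) = 86; B3 ⊕ 86 = 35.

C[0] = 37, C[1] = D9, C[2] = 61, C[3] = 35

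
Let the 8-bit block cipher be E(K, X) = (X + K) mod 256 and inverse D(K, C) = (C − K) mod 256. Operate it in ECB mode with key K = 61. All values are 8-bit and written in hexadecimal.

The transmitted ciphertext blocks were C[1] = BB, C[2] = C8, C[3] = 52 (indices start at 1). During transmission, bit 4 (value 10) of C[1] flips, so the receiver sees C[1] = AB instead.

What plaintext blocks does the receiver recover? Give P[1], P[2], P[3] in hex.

ECB decryption: P_i = D(K, C_i).
Only C[1] changed, to AB. In ECB, a change in C_i affects only P_i. Decrypting the received ciphertext:
P[1]: D(K, AB) = 4A.
P[2]: D(K, C8) = 67.
P[3]: D(K, 52) = F1.
Blocks that differ from the original plaintext: P[1].

P[1] = 4A, P[2] = 67, P[3] = F1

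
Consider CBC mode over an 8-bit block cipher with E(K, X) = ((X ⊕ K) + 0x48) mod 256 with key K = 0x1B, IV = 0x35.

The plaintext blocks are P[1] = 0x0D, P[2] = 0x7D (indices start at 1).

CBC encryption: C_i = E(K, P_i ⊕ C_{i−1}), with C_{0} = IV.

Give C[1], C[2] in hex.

C[1] = 0x6B, C[2] = 0x55

C[1]: P[1] ⊕ 0x35 = 0x38; E(K, 0x38) = 0x6B.
C[2]: P[2] ⊕ 0x6B = 0x16; E(K, 0x16) = 0x55.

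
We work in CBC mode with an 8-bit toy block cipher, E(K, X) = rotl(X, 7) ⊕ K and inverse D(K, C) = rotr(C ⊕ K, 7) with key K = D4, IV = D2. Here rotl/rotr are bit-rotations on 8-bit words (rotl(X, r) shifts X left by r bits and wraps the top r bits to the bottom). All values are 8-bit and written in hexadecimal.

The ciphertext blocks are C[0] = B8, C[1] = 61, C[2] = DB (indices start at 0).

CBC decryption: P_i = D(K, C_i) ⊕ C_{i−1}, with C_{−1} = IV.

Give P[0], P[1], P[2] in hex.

P[0]: D(K, B8) = D8; D8 ⊕ D2 = 0A.
P[1]: D(K, 61) = 6B; 6B ⊕ B8 = D3.
P[2]: D(K, DB) = 1E; 1E ⊕ 61 = 7F.

P[0] = 0A, P[1] = D3, P[2] = 7F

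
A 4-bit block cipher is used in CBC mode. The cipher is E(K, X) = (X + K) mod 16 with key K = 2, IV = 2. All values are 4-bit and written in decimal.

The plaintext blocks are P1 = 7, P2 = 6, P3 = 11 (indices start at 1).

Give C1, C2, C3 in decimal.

C1 = 7, C2 = 3, C3 = 10

CBC encryption: C_i = E(K, P_i ⊕ C_{i−1}), with C_{0} = IV.
C1: P1 ⊕ 2 = 5; E(K, 5) = 7.
C2: P2 ⊕ 7 = 1; E(K, 1) = 3.
C3: P3 ⊕ 3 = 8; E(K, 8) = 10.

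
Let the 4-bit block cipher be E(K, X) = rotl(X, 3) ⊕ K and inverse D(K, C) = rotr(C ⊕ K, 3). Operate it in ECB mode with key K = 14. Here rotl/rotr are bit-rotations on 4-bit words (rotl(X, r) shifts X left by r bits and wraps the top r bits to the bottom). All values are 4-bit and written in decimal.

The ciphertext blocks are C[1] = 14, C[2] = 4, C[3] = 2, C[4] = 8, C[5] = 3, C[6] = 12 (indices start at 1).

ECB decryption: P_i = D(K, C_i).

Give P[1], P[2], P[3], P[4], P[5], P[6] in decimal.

P[1] = 0, P[2] = 5, P[3] = 9, P[4] = 12, P[5] = 11, P[6] = 4

P[1]: D(K, 14) = 0.
P[2]: D(K, 4) = 5.
P[3]: D(K, 2) = 9.
P[4]: D(K, 8) = 12.
P[5]: D(K, 3) = 11.
P[6]: D(K, 12) = 4.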